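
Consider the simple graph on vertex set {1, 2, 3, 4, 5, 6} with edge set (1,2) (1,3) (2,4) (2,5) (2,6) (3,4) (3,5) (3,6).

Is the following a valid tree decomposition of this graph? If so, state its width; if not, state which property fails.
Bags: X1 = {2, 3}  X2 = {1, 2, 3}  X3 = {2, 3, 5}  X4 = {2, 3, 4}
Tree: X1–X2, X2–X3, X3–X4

No — vertex 6 appears in no bag.

A tree decomposition must satisfy three properties: every vertex lies in some bag; for every edge, both endpoints lie together in some bag; and for every vertex, the bags containing it form a connected subtree. Here vertex 6 appears in no bag, so the decomposition is invalid.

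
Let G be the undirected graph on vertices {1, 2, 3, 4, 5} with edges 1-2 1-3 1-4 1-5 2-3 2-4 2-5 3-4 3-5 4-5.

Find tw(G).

4

A width-4 tree decomposition is:
Bags: B1 = {1, 2, 3, 4, 5}
Tree: (single bag)
With just one bag of size 5, the width is 5 − 1 = 4, so tw(G) ≤ 4. On the other hand G contains the 5-clique {1, 2, 3, 4, 5}. A clique must lie in a single bag of any decomposition, so no decomposition can have width below 4. The upper and lower bounds meet at 4, so that is the treewidth.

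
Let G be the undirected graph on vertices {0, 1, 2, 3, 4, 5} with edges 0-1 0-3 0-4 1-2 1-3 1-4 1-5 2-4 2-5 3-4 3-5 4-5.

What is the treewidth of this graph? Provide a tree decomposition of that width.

Treewidth 3.
Bags: B1 = {1, 3, 4, 5}  B2 = {1, 2, 4, 5}  B3 = {0, 1, 3, 4}
Tree: B1–B2, B1–B3

Every bag has size at most 4, so the width is 4 − 1 = 3 and tw(G) ≤ 3. On the other hand G contains the 4-clique {1, 2, 4, 5}. A clique must lie in a single bag of any decomposition, so no decomposition can have width below 3. Combining the bounds, tw(G) = 3.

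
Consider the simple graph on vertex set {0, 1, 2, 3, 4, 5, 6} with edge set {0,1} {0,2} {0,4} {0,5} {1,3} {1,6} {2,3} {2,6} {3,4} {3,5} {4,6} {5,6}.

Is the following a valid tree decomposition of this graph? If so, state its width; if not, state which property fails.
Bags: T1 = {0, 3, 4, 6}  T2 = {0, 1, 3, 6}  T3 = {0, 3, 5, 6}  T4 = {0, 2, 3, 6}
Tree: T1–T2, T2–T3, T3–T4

Yes; width 3.

Checking the three conditions: (i) the bags cover all of {0, 1, 2, 3, 4, 5, 6}; (ii) for each edge, some bag contains both endpoints; (iii) the bags containing any fixed vertex form a subtree. All hold, so the decomposition is valid with width 4 − 1 = 3.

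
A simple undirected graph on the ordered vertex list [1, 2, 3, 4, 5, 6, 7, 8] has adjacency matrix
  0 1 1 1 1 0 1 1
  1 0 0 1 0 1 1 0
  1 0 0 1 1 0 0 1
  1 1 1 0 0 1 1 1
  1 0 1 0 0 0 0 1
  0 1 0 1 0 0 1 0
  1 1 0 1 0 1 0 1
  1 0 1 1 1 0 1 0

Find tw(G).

3

A width-3 tree decomposition is:
Bags: B1 = {1, 4, 7, 8}  B2 = {1, 3, 4, 8}  B3 = {1, 2, 4, 7}  B4 = {1, 3, 5, 8}  B5 = {2, 4, 6, 7}
Tree: B1–B2, B1–B3, B2–B4, B3–B5
Every bag has size at most 4, so the width is 4 − 1 = 3 and tw(G) ≤ 3. For the lower bound, the 4 vertices {1, 3, 4, 8} are pairwise adjacent, and any tree decomposition puts a clique entirely inside one bag — forcing width ≥ 3. Combining the bounds, tw(G) = 3.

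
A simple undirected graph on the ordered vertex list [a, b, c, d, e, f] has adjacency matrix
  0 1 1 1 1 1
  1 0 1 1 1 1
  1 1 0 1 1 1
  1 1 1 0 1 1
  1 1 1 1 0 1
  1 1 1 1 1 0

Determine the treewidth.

5

A width-5 tree decomposition is:
Bags: B1 = {a, b, c, d, e, f}
Tree: (single bag)
With just one bag of size 6, the width is 6 − 1 = 5, so tw(G) ≤ 5. Conversely, {a, b, c, d, e, f} is a clique of size 6, and the vertices of any clique must share a bag in every tree decomposition; so some bag has ≥ 6 vertices and tw(G) ≥ 5. Therefore the treewidth is 5.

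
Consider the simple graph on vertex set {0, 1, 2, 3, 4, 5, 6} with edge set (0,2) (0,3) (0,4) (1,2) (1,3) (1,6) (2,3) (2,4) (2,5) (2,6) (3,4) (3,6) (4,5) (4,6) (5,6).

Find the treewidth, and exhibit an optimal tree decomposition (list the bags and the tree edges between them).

Every bag has size at most 4, so the width is 4 − 1 = 3 and tw(G) ≤ 3. For the lower bound, the 4 vertices {1, 2, 3, 6} are pairwise adjacent, and any tree decomposition puts a clique entirely inside one bag — forcing width ≥ 3. The upper and lower bounds meet at 3, so that is the treewidth.

Treewidth 3.
Bags: B1 = {2, 3, 4, 6}  B2 = {2, 4, 5, 6}  B3 = {0, 2, 3, 4}  B4 = {1, 2, 3, 6}
Tree: B1–B2, B1–B3, B1–B4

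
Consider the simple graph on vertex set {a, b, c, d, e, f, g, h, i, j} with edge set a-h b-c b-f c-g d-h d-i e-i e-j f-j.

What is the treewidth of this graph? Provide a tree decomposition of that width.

Every bag has size at most 2, so the width is 2 − 1 = 1 and tw(G) ≤ 1. Any graph with an edge has treewidth ≥ 1, and G has the edge a–h. The upper and lower bounds meet at 1, so that is the treewidth.

Treewidth 1.
One optimal decomposition is:
Bags: B1 = {a, h}  B2 = {d, h}  B3 = {d, i}  B4 = {e, i}  B5 = {e, j}  B6 = {f, j}  B7 = {b, f}  B8 = {b, c}  B9 = {c, g}
Tree: B1–B2, B2–B3, B3–B4, B4–B5, B5–B6, B6–B7, B7–B8, B8–B9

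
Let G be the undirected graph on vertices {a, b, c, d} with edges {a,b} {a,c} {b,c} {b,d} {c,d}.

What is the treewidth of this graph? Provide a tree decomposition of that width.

The largest bag has 3 vertices, giving width 2; this decomposition certifies tw(G) ≤ 2. Conversely, {b, c, d} is a clique of size 3, and the vertices of any clique must share a bag in every tree decomposition; so some bag has ≥ 3 vertices and tw(G) ≥ 2. Therefore the treewidth is 2.

Treewidth 2.
Bags: B1 = {b, c, d}  B2 = {a, b, c}
Tree: B1–B2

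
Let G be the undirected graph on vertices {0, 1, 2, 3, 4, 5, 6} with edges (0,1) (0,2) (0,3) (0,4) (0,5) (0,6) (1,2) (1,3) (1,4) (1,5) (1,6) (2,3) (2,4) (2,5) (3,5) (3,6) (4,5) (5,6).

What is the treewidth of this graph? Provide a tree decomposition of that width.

Each bag holds 5 vertices, so the decomposition has width 4, which upper-bounds the treewidth. On the other hand G contains the 5-clique {0, 1, 2, 3, 5}. A clique must lie in a single bag of any decomposition, so no decomposition can have width below 4. Hence tw(G) = 4 exactly.

Treewidth 4.
One optimal decomposition is:
Bags: B1 = {0, 1, 2, 4, 5}  B2 = {0, 1, 2, 3, 5}  B3 = {0, 1, 3, 5, 6}
Tree: B1–B2, B2–B3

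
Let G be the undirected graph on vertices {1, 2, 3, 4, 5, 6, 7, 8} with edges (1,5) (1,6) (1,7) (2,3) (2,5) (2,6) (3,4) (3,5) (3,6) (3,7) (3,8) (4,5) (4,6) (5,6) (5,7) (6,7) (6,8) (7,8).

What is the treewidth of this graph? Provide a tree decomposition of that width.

Treewidth 3.
One optimal decomposition is:
Bags: B1 = {3, 6, 7, 8}  B2 = {3, 5, 6, 7}  B3 = {2, 3, 5, 6}  B4 = {1, 5, 6, 7}  B5 = {3, 4, 5, 6}
Tree: B1–B2, B2–B3, B2–B4, B2–B5

Every bag has size at most 4, so the width is 4 − 1 = 3 and tw(G) ≤ 3. Conversely, {1, 5, 6, 7} is a clique of size 4, and the vertices of any clique must share a bag in every tree decomposition; so some bag has ≥ 4 vertices and tw(G) ≥ 3. Therefore the treewidth is 3.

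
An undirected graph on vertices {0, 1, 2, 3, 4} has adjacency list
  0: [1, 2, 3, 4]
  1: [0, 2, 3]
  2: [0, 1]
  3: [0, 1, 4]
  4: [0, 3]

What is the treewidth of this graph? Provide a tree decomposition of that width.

Every bag has size at most 3, so the width is 3 − 1 = 2 and tw(G) ≤ 2. On the other hand G contains the 3-clique {0, 1, 2}. A clique must lie in a single bag of any decomposition, so no decomposition can have width below 2. Hence tw(G) = 2 exactly.

Treewidth 2.
One optimal decomposition is:
Bags: B1 = {0, 3, 4}  B2 = {0, 1, 3}  B3 = {0, 1, 2}
Tree: B1–B2, B2–B3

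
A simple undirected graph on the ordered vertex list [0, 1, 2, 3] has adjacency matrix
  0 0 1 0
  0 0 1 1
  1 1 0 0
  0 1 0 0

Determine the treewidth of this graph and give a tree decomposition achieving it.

Treewidth 1.
One optimal decomposition is:
Bags: B1 = {1, 2}  B2 = {0, 2}  B3 = {1, 3}
Tree: B1–B2, B1–B3

Each bag holds 2 vertices, so the decomposition has width 1, which upper-bounds the treewidth. G has an edge, so its treewidth is at least 1. The upper and lower bounds meet at 1, so that is the treewidth.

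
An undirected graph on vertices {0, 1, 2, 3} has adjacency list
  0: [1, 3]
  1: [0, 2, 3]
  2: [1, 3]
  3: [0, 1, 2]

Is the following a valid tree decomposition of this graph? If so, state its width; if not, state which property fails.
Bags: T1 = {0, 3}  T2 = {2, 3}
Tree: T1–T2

A tree decomposition must satisfy three properties: every vertex lies in some bag; for every edge, both endpoints lie together in some bag; and for every vertex, the bags containing it form a connected subtree. Here vertex 1 appears in no bag, so the decomposition is invalid.

No — vertex 1 appears in no bag.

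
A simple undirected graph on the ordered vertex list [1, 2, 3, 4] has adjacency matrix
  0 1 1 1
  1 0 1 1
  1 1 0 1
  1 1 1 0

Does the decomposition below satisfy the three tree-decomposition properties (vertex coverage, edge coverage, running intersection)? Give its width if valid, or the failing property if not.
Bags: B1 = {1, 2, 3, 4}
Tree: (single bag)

Checking the three conditions: (i) the bags cover all of {1, 2, 3, 4}; (ii) for each edge, some bag contains both endpoints; (iii) the bags containing any fixed vertex form a subtree. All hold, so the decomposition is valid with width 4 − 1 = 3.

Yes; width 3.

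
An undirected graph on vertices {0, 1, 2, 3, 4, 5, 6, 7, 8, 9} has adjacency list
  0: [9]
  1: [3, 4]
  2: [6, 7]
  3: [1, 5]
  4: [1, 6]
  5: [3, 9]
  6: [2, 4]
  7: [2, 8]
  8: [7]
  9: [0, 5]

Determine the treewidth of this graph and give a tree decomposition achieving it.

Each bag holds 2 vertices, so the decomposition has width 1, which upper-bounds the treewidth. Any graph with an edge has treewidth ≥ 1, and G has the edge 0–9. Therefore the treewidth is 1.

Treewidth 1.
One optimal decomposition is:
Bags: B1 = {0, 9}  B2 = {5, 9}  B3 = {3, 5}  B4 = {1, 3}  B5 = {1, 4}  B6 = {4, 6}  B7 = {2, 6}  B8 = {2, 7}  B9 = {7, 8}
Tree: B1–B2, B2–B3, B3–B4, B4–B5, B5–B6, B6–B7, B7–B8, B8–B9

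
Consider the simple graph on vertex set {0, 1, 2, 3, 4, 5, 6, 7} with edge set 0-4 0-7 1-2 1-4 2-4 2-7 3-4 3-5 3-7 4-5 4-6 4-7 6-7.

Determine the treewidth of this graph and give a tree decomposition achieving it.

Treewidth 2.
Bags: B1 = {0, 4, 7}  B2 = {2, 4, 7}  B3 = {3, 4, 7}  B4 = {3, 4, 5}  B5 = {4, 6, 7}  B6 = {1, 2, 4}
Tree: B1–B2, B2–B3, B3–B4, B2–B5, B2–B6

The largest bag has 3 vertices, giving width 2; this decomposition certifies tw(G) ≤ 2. On the other hand G contains the 3-clique {1, 2, 4}. A clique must lie in a single bag of any decomposition, so no decomposition can have width below 2. Combining the bounds, tw(G) = 2.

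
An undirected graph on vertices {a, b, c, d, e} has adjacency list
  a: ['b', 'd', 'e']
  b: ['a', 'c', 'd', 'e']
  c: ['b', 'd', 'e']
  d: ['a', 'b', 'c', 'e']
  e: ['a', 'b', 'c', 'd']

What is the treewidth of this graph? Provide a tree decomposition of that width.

Every bag has size at most 4, so the width is 4 − 1 = 3 and tw(G) ≤ 3. For the lower bound, the 4 vertices {b, c, d, e} are pairwise adjacent, and any tree decomposition puts a clique entirely inside one bag — forcing width ≥ 3. Combining the bounds, tw(G) = 3.

Treewidth 3.
Bags: B1 = {a, b, d, e}  B2 = {b, c, d, e}
Tree: B1–B2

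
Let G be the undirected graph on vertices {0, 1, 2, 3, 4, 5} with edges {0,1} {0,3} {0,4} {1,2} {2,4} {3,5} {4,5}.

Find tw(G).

A width-2 tree decomposition is:
Bags: B1 = {3, 4, 5}  B2 = {0, 3, 4}  B3 = {0, 2, 4}  B4 = {0, 1, 2}
Tree: B1–B2, B2–B3, B3–B4
The largest bag has 3 vertices, giving width 2; this decomposition certifies tw(G) ≤ 2. For the lower bound, G contains the cycle 5–3–0–4–5, so G is not a forest; only forests have treewidth ≤ 1, hence tw(G) ≥ 2. Combining the bounds, tw(G) = 2.

2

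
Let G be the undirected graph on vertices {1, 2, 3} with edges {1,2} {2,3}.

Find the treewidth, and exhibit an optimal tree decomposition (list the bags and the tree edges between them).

Treewidth 1.
One such decomposition:
Bags: B1 = {2, 3}  B2 = {1, 2}
Tree: B1–B2

Each bag holds 2 vertices, so the decomposition has width 1, which upper-bounds the treewidth. G has an edge, so its treewidth is at least 1. Combining the bounds, tw(G) = 1.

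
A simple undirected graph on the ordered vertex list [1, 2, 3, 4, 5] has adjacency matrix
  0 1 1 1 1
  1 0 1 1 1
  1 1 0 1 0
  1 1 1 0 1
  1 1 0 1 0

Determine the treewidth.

A width-3 tree decomposition is:
Bags: B1 = {1, 2, 3, 4}  B2 = {1, 2, 4, 5}
Tree: B1–B2
The largest bag has 4 vertices, giving width 3; this decomposition certifies tw(G) ≤ 3. Conversely, {1, 2, 3, 4} is a clique of size 4, and the vertices of any clique must share a bag in every tree decomposition; so some bag has ≥ 4 vertices and tw(G) ≥ 3. The upper and lower bounds meet at 3, so that is the treewidth.

3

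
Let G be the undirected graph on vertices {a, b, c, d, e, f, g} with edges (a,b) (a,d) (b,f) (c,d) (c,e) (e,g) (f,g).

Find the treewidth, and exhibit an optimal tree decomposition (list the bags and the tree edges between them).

Treewidth 2.
One optimal decomposition is:
Bags: B1 = {e, f, g}  B2 = {b, e, f}  B3 = {a, b, e}  B4 = {a, d, e}  B5 = {c, d, e}
Tree: B1–B2, B2–B3, B3–B4, B4–B5

Every bag has size at most 3, so the width is 3 − 1 = 2 and tw(G) ≤ 2. For the lower bound, G contains the cycle e–g–f–b–a–d–c–e, so G is not a forest; only forests have treewidth ≤ 1, hence tw(G) ≥ 2. Combining the bounds, tw(G) = 2.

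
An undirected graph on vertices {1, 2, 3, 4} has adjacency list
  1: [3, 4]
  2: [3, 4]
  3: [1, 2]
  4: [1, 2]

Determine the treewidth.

A width-2 tree decomposition is:
Bags: B1 = {1, 2, 4}  B2 = {1, 2, 3}
Tree: B1–B2
Every bag has size at most 3, so the width is 3 − 1 = 2 and tw(G) ≤ 2. Since 1–4–2–3–1 is a cycle in G, G is not acyclic. Forests are exactly the graphs of treewidth ≤ 1, so tw(G) ≥ 2. Therefore the treewidth is 2.

2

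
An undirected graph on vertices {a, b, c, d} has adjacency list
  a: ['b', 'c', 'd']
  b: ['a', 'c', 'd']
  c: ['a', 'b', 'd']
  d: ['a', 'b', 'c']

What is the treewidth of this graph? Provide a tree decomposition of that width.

With just one bag of size 4, the width is 4 − 1 = 3, so tw(G) ≤ 3. On the other hand G contains the 4-clique {a, b, c, d}. A clique must lie in a single bag of any decomposition, so no decomposition can have width below 3. Hence tw(G) = 3 exactly.

Treewidth 3.
Bags: B1 = {a, b, c, d}
Tree: (single bag)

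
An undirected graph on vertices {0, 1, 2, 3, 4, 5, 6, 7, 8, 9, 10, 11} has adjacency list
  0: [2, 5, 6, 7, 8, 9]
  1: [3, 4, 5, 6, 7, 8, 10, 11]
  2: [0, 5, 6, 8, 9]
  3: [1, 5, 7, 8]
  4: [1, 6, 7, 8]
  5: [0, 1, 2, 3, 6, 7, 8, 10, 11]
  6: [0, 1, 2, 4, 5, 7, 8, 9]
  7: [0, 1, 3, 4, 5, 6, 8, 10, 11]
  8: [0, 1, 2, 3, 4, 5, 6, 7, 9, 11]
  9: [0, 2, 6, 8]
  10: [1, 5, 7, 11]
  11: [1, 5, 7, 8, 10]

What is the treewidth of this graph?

4

A width-4 tree decomposition is:
Bags: B1 = {1, 5, 6, 7, 8}  B2 = {1, 5, 7, 8, 11}  B3 = {1, 5, 7, 10, 11}  B4 = {0, 5, 6, 7, 8}  B5 = {0, 2, 5, 6, 8}  B6 = {1, 3, 5, 7, 8}  B7 = {1, 4, 6, 7, 8}  B8 = {0, 2, 6, 8, 9}
Tree: B1–B2, B2–B3, B1–B4, B4–B5, B1–B6, B1–B7, B5–B8
Every bag has size at most 5, so the width is 5 − 1 = 4 and tw(G) ≤ 4. On the other hand G contains the 5-clique {0, 2, 6, 8, 9}. A clique must lie in a single bag of any decomposition, so no decomposition can have width below 4. Therefore the treewidth is 4.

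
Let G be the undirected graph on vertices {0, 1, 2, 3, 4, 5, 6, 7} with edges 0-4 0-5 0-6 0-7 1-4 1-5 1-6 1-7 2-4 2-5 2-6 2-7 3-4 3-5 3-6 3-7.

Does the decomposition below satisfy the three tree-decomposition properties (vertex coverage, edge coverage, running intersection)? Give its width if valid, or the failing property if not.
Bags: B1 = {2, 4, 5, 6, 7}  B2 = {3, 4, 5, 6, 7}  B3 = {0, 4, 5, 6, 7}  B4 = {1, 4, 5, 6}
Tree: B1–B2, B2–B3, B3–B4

A tree decomposition must satisfy three properties: every vertex lies in some bag; for every edge, both endpoints lie together in some bag; and for every vertex, the bags containing it form a connected subtree. Here edge (7,1) lies in no bag, so the decomposition is invalid.

No — edge (7,1) lies in no bag.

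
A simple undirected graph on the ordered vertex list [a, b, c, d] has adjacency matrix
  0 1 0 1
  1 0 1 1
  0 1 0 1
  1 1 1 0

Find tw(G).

A width-2 tree decomposition is:
Bags: B1 = {b, c, d}  B2 = {a, b, d}
Tree: B1–B2
The largest bag has 3 vertices, giving width 2; this decomposition certifies tw(G) ≤ 2. For the lower bound, the 3 vertices {b, c, d} are pairwise adjacent, and any tree decomposition puts a clique entirely inside one bag — forcing width ≥ 2. Combining the bounds, tw(G) = 2.

2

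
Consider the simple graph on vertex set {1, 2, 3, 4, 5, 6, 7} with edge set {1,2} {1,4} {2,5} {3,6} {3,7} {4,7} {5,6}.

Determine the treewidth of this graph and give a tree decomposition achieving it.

Every bag has size at most 3, so the width is 3 − 1 = 2 and tw(G) ≤ 2. The edges 1–2–5–6–3–7–4–1 form a cycle, so G is not a tree and its treewidth is at least 2. Combining the bounds, tw(G) = 2.

Treewidth 2.
One optimal decomposition is:
Bags: B1 = {1, 2, 5}  B2 = {1, 5, 6}  B3 = {1, 3, 6}  B4 = {1, 3, 7}  B5 = {1, 4, 7}
Tree: B1–B2, B2–B3, B3–B4, B4–B5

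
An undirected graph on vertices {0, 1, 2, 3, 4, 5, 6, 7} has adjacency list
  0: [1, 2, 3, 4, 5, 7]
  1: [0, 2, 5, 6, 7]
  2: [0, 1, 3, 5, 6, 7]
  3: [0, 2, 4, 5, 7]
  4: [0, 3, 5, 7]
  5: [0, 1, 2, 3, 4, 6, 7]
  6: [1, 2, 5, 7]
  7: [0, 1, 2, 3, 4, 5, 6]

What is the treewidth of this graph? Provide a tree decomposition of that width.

Treewidth 4.
One such decomposition:
Bags: B1 = {0, 1, 2, 5, 7}  B2 = {0, 2, 3, 5, 7}  B3 = {1, 2, 5, 6, 7}  B4 = {0, 3, 4, 5, 7}
Tree: B1–B2, B1–B3, B2–B4

Each bag holds 5 vertices, so the decomposition has width 4, which upper-bounds the treewidth. On the other hand G contains the 5-clique {0, 1, 2, 5, 7}. A clique must lie in a single bag of any decomposition, so no decomposition can have width below 4. The upper and lower bounds meet at 4, so that is the treewidth.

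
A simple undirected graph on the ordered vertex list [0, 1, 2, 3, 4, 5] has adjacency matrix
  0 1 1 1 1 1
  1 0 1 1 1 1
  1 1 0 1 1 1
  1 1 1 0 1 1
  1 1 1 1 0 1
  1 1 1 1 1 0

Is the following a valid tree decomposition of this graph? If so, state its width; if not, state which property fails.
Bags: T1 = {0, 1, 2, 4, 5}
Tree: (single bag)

A tree decomposition must satisfy three properties: every vertex lies in some bag; for every edge, both endpoints lie together in some bag; and for every vertex, the bags containing it form a connected subtree. Here vertex 3 appears in no bag, so the decomposition is invalid.

No — vertex 3 appears in no bag.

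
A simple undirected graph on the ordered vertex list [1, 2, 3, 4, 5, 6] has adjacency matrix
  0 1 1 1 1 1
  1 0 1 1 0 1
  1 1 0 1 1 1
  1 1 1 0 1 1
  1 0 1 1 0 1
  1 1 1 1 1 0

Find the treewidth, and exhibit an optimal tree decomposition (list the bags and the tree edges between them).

Treewidth 4.
One optimal decomposition is:
Bags: B1 = {1, 2, 3, 4, 6}  B2 = {1, 3, 4, 5, 6}
Tree: B1–B2

The largest bag has 5 vertices, giving width 4; this decomposition certifies tw(G) ≤ 4. On the other hand G contains the 5-clique {1, 2, 3, 4, 6}. A clique must lie in a single bag of any decomposition, so no decomposition can have width below 4. The upper and lower bounds meet at 4, so that is the treewidth.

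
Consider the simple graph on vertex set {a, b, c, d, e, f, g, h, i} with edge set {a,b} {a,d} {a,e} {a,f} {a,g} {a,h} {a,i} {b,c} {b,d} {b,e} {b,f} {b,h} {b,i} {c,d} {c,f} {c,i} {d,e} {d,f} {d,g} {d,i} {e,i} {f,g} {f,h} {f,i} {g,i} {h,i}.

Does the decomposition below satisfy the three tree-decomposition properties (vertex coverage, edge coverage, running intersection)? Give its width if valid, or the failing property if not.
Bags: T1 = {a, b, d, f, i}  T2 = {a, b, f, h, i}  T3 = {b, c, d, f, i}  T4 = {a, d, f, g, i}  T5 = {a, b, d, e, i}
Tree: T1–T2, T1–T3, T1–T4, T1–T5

Every vertex of G appears in some bag (union = {a, b, c, d, e, f, g, h, i}); every edge is covered by a bag; and for each vertex v the set of bags containing v is connected in the bag tree. The decomposition is therefore valid. The largest bag has 5 vertices, so the width is 4.

Yes; width 4.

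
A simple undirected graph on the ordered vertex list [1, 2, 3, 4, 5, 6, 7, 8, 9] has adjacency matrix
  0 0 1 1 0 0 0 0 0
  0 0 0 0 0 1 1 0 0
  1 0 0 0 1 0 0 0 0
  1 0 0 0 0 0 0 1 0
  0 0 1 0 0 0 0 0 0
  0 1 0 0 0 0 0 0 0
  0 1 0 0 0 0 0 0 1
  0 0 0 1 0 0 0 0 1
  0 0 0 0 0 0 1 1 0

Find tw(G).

A width-1 tree decomposition is:
Bags: B1 = {3, 5}  B2 = {1, 3}  B3 = {1, 4}  B4 = {4, 8}  B5 = {8, 9}  B6 = {7, 9}  B7 = {2, 7}  B8 = {2, 6}
Tree: B1–B2, B2–B3, B3–B4, B4–B5, B5–B6, B6–B7, B7–B8
Every bag has size at most 2, so the width is 2 − 1 = 1 and tw(G) ≤ 1. Any graph with an edge has treewidth ≥ 1, and G has the edge 5–3. Hence tw(G) = 1 exactly.

1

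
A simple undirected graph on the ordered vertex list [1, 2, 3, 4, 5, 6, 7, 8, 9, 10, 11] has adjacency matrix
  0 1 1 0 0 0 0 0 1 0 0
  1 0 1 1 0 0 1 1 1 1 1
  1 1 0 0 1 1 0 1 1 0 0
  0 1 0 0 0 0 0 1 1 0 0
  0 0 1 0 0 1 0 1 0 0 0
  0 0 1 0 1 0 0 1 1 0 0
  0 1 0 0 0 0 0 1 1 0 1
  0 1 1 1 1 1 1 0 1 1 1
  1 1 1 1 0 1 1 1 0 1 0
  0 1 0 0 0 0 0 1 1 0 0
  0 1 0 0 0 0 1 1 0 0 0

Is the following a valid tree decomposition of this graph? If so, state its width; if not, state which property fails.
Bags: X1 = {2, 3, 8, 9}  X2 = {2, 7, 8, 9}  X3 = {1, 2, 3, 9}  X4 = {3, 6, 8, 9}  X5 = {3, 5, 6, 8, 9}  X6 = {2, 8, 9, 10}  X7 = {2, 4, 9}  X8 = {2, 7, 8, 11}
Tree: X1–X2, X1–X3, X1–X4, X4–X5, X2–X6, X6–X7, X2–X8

A tree decomposition must satisfy three properties: every vertex lies in some bag; for every edge, both endpoints lie together in some bag; and for every vertex, the bags containing it form a connected subtree. Here edge (8,4) lies in no bag, so the decomposition is invalid.

No — edge (8,4) lies in no bag.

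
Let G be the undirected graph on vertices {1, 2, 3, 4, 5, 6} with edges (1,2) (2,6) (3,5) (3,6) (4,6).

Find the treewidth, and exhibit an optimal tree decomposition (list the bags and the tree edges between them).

Treewidth 1.
One optimal decomposition is:
Bags: B1 = {4, 6}  B2 = {2, 6}  B3 = {1, 2}  B4 = {3, 6}  B5 = {3, 5}
Tree: B1–B2, B2–B3, B2–B4, B4–B5

Each bag holds 2 vertices, so the decomposition has width 1, which upper-bounds the treewidth. G has an edge, so its treewidth is at least 1. Hence tw(G) = 1 exactly.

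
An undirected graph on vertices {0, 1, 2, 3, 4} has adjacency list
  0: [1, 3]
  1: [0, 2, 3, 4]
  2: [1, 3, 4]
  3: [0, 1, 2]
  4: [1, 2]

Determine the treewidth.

2

A width-2 tree decomposition is:
Bags: B1 = {1, 2, 3}  B2 = {1, 2, 4}  B3 = {0, 1, 3}
Tree: B1–B2, B1–B3
Each bag holds 3 vertices, so the decomposition has width 2, which upper-bounds the treewidth. For the lower bound, the 3 vertices {0, 1, 3} are pairwise adjacent, and any tree decomposition puts a clique entirely inside one bag — forcing width ≥ 2. Therefore the treewidth is 2.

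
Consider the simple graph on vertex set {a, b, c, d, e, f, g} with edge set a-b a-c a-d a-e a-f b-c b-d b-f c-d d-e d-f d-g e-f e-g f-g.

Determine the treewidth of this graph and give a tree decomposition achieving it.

Treewidth 3.
One optimal decomposition is:
Bags: B1 = {a, b, d, f}  B2 = {a, d, e, f}  B3 = {d, e, f, g}  B4 = {a, b, c, d}
Tree: B1–B2, B2–B3, B1–B4

The largest bag has 4 vertices, giving width 3; this decomposition certifies tw(G) ≤ 3. On the other hand G contains the 4-clique {a, b, c, d}. A clique must lie in a single bag of any decomposition, so no decomposition can have width below 3. Combining the bounds, tw(G) = 3.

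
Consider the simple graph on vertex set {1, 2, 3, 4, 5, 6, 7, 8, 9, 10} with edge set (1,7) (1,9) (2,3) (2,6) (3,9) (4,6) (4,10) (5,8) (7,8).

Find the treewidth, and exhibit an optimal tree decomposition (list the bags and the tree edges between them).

Each bag holds 2 vertices, so the decomposition has width 1, which upper-bounds the treewidth. Any graph with an edge has treewidth ≥ 1, and G has the edge 10–4. Hence tw(G) = 1 exactly.

Treewidth 1.
One optimal decomposition is:
Bags: B1 = {4, 10}  B2 = {4, 6}  B3 = {2, 6}  B4 = {2, 3}  B5 = {3, 9}  B6 = {1, 9}  B7 = {1, 7}  B8 = {7, 8}  B9 = {5, 8}
Tree: B1–B2, B2–B3, B3–B4, B4–B5, B5–B6, B6–B7, B7–B8, B8–B9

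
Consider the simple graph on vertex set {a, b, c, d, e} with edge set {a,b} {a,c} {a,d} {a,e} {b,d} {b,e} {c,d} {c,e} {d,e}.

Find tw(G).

3

A width-3 tree decomposition is:
Bags: B1 = {a, b, d, e}  B2 = {a, c, d, e}
Tree: B1–B2
The largest bag has 4 vertices, giving width 3; this decomposition certifies tw(G) ≤ 3. For the lower bound, the 4 vertices {a, c, d, e} are pairwise adjacent, and any tree decomposition puts a clique entirely inside one bag — forcing width ≥ 3. Combining the bounds, tw(G) = 3.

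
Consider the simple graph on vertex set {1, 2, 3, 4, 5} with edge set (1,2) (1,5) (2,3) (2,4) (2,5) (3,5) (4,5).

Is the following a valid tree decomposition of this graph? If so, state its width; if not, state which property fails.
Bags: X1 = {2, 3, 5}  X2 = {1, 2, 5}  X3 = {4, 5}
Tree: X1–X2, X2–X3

No — edge (2,4) lies in no bag.

A tree decomposition must satisfy three properties: every vertex lies in some bag; for every edge, both endpoints lie together in some bag; and for every vertex, the bags containing it form a connected subtree. Here edge (2,4) lies in no bag, so the decomposition is invalid.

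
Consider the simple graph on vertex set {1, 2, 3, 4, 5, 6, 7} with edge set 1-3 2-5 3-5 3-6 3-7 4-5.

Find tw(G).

A width-1 tree decomposition is:
Bags: B1 = {3, 6}  B2 = {3, 5}  B3 = {2, 5}  B4 = {1, 3}  B5 = {4, 5}  B6 = {3, 7}
Tree: B1–B2, B2–B3, B1–B4, B2–B5, B2–B6
Each bag holds 2 vertices, so the decomposition has width 1, which upper-bounds the treewidth. G has an edge, so its treewidth is at least 1. Hence tw(G) = 1 exactly.

1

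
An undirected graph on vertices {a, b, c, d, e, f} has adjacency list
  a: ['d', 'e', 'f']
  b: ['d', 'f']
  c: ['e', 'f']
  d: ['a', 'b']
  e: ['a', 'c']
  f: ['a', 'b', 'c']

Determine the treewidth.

A width-2 tree decomposition is:
Bags: B1 = {a, c, e}  B2 = {a, c, f}  B3 = {a, d, f}  B4 = {b, d, f}
Tree: B1–B2, B2–B3, B3–B4
Each bag holds 3 vertices, so the decomposition has width 2, which upper-bounds the treewidth. For the lower bound, G contains the cycle e–c–f–a–e, so G is not a forest; only forests have treewidth ≤ 1, hence tw(G) ≥ 2. Hence tw(G) = 2 exactly.

2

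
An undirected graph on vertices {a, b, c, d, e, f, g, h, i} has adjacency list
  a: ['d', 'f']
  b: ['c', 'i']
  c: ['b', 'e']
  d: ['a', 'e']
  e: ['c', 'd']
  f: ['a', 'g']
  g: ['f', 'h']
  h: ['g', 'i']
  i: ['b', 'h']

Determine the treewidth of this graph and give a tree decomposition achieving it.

Treewidth 2.
One such decomposition:
Bags: B1 = {a, d, e}  B2 = {a, c, e}  B3 = {a, b, c}  B4 = {a, b, i}  B5 = {a, h, i}  B6 = {a, g, h}  B7 = {a, f, g}
Tree: B1–B2, B2–B3, B3–B4, B4–B5, B5–B6, B6–B7

The largest bag has 3 vertices, giving width 2; this decomposition certifies tw(G) ≤ 2. The edges a–d–e–c–b–i–h–g–f–a form a cycle, so G is not a tree and its treewidth is at least 2. Combining the bounds, tw(G) = 2.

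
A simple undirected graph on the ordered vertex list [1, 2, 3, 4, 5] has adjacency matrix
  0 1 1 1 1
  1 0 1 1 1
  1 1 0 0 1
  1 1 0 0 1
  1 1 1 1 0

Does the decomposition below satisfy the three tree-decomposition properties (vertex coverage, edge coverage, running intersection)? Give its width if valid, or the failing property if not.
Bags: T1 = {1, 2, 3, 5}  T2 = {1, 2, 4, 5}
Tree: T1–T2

Yes; width 3.

Checking the three conditions: (i) the bags cover all of {1, 2, 3, 4, 5}; (ii) for each edge, some bag contains both endpoints; (iii) the bags containing any fixed vertex form a subtree. All hold, so the decomposition is valid with width 4 − 1 = 3.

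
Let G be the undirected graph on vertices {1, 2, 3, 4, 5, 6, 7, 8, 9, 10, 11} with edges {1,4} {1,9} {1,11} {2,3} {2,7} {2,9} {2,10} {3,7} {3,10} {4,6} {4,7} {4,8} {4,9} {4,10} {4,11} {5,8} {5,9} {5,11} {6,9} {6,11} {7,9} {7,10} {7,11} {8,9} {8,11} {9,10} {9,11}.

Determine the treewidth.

A width-3 tree decomposition is:
Bags: B1 = {4, 7, 9, 11}  B2 = {4, 8, 9, 11}  B3 = {4, 7, 9, 10}  B4 = {4, 6, 9, 11}  B5 = {5, 8, 9, 11}  B6 = {1, 4, 9, 11}  B7 = {2, 7, 9, 10}  B8 = {2, 3, 7, 10}
Tree: B1–B2, B1–B3, B1–B4, B2–B5, B2–B6, B3–B7, B7–B8
The largest bag has 4 vertices, giving width 3; this decomposition certifies tw(G) ≤ 3. On the other hand G contains the 4-clique {2, 7, 9, 10}. A clique must lie in a single bag of any decomposition, so no decomposition can have width below 3. Therefore the treewidth is 3.

3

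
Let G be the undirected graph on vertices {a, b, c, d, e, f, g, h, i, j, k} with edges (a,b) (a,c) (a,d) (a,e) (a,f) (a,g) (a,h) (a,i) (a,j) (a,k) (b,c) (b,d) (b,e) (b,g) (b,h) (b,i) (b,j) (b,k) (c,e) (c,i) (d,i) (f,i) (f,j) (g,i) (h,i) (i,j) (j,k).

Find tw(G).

3

A width-3 tree decomposition is:
Bags: B1 = {a, b, c, i}  B2 = {a, b, d, i}  B3 = {a, b, h, i}  B4 = {a, b, g, i}  B5 = {a, b, i, j}  B6 = {a, b, j, k}  B7 = {a, b, c, e}  B8 = {a, f, i, j}
Tree: B1–B2, B2–B3, B1–B4, B1–B5, B5–B6, B1–B7, B5–B8
The largest bag has 4 vertices, giving width 3; this decomposition certifies tw(G) ≤ 3. On the other hand G contains the 4-clique {a, f, i, j}. A clique must lie in a single bag of any decomposition, so no decomposition can have width below 3. Hence tw(G) = 3 exactly.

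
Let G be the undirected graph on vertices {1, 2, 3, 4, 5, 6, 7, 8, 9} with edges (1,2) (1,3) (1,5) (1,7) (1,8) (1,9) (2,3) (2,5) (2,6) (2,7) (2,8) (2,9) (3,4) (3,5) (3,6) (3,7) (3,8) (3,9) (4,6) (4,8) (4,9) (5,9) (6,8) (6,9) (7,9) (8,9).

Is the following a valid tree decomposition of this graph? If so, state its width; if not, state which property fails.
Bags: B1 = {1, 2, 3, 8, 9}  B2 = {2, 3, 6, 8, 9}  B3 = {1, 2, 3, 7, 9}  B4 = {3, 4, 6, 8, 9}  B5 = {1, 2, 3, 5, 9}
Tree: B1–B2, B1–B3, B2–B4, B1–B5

Yes; width 4.

Every vertex of G appears in some bag (union = {1, 2, 3, 4, 5, 6, 7, 8, 9}); every edge is covered by a bag; and for each vertex v the set of bags containing v is connected in the bag tree. The decomposition is therefore valid. The largest bag has 5 vertices, so the width is 4.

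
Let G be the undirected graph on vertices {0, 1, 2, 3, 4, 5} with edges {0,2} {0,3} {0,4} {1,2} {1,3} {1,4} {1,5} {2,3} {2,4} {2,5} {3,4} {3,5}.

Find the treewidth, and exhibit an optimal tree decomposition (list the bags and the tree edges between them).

Each bag holds 4 vertices, so the decomposition has width 3, which upper-bounds the treewidth. On the other hand G contains the 4-clique {0, 2, 3, 4}. A clique must lie in a single bag of any decomposition, so no decomposition can have width below 3. Hence tw(G) = 3 exactly.

Treewidth 3.
One such decomposition:
Bags: B1 = {1, 2, 3, 5}  B2 = {1, 2, 3, 4}  B3 = {0, 2, 3, 4}
Tree: B1–B2, B2–B3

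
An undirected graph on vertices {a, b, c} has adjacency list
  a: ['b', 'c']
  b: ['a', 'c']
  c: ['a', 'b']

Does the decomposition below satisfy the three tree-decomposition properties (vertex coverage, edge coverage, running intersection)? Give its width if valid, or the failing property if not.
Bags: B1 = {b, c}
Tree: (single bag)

A tree decomposition must satisfy three properties: every vertex lies in some bag; for every edge, both endpoints lie together in some bag; and for every vertex, the bags containing it form a connected subtree. Here vertex a appears in no bag, so the decomposition is invalid.

No — vertex a appears in no bag.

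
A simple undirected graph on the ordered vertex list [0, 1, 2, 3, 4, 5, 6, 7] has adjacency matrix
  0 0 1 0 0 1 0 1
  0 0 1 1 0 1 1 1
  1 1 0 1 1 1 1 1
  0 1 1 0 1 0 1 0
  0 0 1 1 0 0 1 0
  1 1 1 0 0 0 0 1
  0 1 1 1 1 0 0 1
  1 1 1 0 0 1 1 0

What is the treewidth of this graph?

A width-3 tree decomposition is:
Bags: B1 = {1, 2, 3, 6}  B2 = {1, 2, 6, 7}  B3 = {1, 2, 5, 7}  B4 = {2, 3, 4, 6}  B5 = {0, 2, 5, 7}
Tree: B1–B2, B2–B3, B1–B4, B3–B5
Every bag has size at most 4, so the width is 4 − 1 = 3 and tw(G) ≤ 3. On the other hand G contains the 4-clique {0, 2, 5, 7}. A clique must lie in a single bag of any decomposition, so no decomposition can have width below 3. Hence tw(G) = 3 exactly.

3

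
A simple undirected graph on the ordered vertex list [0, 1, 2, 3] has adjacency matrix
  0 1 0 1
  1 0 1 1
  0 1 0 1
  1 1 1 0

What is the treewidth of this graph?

2

A width-2 tree decomposition is:
Bags: B1 = {0, 1, 3}  B2 = {1, 2, 3}
Tree: B1–B2
The largest bag has 3 vertices, giving width 2; this decomposition certifies tw(G) ≤ 2. For the lower bound, the 3 vertices {0, 1, 3} are pairwise adjacent, and any tree decomposition puts a clique entirely inside one bag — forcing width ≥ 2. The upper and lower bounds meet at 2, so that is the treewidth.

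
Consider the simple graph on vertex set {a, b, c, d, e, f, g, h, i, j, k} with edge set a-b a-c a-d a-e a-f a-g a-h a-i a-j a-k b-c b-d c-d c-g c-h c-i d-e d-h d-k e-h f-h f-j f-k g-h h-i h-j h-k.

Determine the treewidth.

A width-3 tree decomposition is:
Bags: B1 = {a, c, d, h}  B2 = {a, d, h, k}  B3 = {a, b, c, d}  B4 = {a, c, h, i}  B5 = {a, d, e, h}  B6 = {a, f, h, k}  B7 = {a, c, g, h}  B8 = {a, f, h, j}
Tree: B1–B2, B1–B3, B1–B4, B1–B5, B2–B6, B1–B7, B6–B8
Each bag holds 4 vertices, so the decomposition has width 3, which upper-bounds the treewidth. On the other hand G contains the 4-clique {a, d, e, h}. A clique must lie in a single bag of any decomposition, so no decomposition can have width below 3. Combining the bounds, tw(G) = 3.

3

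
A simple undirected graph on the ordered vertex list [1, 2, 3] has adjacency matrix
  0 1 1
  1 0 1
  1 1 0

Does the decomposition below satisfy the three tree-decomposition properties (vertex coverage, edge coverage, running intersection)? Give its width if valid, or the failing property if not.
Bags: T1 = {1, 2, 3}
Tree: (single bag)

Yes; width 2.

Checking the three conditions: (i) the bags cover all of {1, 2, 3}; (ii) for each edge, some bag contains both endpoints; (iii) the bags containing any fixed vertex form a subtree. All hold, so the decomposition is valid with width 3 − 1 = 2.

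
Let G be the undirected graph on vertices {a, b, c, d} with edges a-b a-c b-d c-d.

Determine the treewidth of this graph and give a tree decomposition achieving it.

Every bag has size at most 3, so the width is 3 − 1 = 2 and tw(G) ≤ 2. For the lower bound, G contains the cycle b–a–c–d–b, so G is not a forest; only forests have treewidth ≤ 1, hence tw(G) ≥ 2. The upper and lower bounds meet at 2, so that is the treewidth.

Treewidth 2.
One optimal decomposition is:
Bags: B1 = {a, b, c}  B2 = {b, c, d}
Tree: B1–B2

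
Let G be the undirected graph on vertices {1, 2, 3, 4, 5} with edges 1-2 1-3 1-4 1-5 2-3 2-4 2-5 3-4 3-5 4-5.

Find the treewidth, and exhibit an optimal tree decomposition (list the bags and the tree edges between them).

With just one bag of size 5, the width is 5 − 1 = 4, so tw(G) ≤ 4. For the lower bound, the 5 vertices {1, 2, 3, 4, 5} are pairwise adjacent, and any tree decomposition puts a clique entirely inside one bag — forcing width ≥ 4. The upper and lower bounds meet at 4, so that is the treewidth.

Treewidth 4.
Bags: B1 = {1, 2, 3, 4, 5}
Tree: (single bag)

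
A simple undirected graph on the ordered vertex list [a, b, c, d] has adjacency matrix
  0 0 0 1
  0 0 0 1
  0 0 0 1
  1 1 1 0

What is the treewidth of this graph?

A width-1 tree decomposition is:
Bags: B1 = {c, d}  B2 = {a, d}  B3 = {b, d}
Tree: B1–B2, B1–B3
Each bag holds 2 vertices, so the decomposition has width 1, which upper-bounds the treewidth. G has an edge, so its treewidth is at least 1. Therefore the treewidth is 1.

1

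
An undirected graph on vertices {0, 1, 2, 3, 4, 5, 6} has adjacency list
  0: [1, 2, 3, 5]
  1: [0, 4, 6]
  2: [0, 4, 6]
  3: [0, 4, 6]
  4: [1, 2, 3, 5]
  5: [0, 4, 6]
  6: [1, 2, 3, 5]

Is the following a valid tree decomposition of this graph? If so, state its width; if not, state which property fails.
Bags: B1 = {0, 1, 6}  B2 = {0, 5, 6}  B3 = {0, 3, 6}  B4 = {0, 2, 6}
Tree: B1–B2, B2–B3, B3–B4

No — vertex 4 appears in no bag.

A tree decomposition must satisfy three properties: every vertex lies in some bag; for every edge, both endpoints lie together in some bag; and for every vertex, the bags containing it form a connected subtree. Here vertex 4 appears in no bag, so the decomposition is invalid.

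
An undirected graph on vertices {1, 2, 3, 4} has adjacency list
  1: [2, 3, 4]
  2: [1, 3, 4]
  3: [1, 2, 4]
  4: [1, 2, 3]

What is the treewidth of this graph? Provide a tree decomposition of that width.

With just one bag of size 4, the width is 4 − 1 = 3, so tw(G) ≤ 3. Conversely, {1, 2, 3, 4} is a clique of size 4, and the vertices of any clique must share a bag in every tree decomposition; so some bag has ≥ 4 vertices and tw(G) ≥ 3. Therefore the treewidth is 3.

Treewidth 3.
One such decomposition:
Bags: B1 = {1, 2, 3, 4}
Tree: (single bag)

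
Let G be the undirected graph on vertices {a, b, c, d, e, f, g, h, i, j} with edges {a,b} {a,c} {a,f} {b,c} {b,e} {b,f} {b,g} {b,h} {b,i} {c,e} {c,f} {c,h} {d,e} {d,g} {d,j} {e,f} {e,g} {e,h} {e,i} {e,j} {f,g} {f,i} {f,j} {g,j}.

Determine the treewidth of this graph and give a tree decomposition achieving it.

Every bag has size at most 4, so the width is 4 − 1 = 3 and tw(G) ≤ 3. Conversely, {d, e, g, j} is a clique of size 4, and the vertices of any clique must share a bag in every tree decomposition; so some bag has ≥ 4 vertices and tw(G) ≥ 3. The upper and lower bounds meet at 3, so that is the treewidth.

Treewidth 3.
One such decomposition:
Bags: B1 = {e, f, g, j}  B2 = {b, e, f, g}  B3 = {b, e, f, i}  B4 = {d, e, g, j}  B5 = {b, c, e, f}  B6 = {a, b, c, f}  B7 = {b, c, e, h}
Tree: B1–B2, B2–B3, B1–B4, B2–B5, B5–B6, B5–B7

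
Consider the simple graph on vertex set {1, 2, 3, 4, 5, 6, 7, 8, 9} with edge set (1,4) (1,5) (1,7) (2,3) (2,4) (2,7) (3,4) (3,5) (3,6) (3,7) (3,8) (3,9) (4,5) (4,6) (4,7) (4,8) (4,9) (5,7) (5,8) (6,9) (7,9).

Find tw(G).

A width-3 tree decomposition is:
Bags: B1 = {3, 4, 5, 7}  B2 = {2, 3, 4, 7}  B3 = {3, 4, 7, 9}  B4 = {3, 4, 5, 8}  B5 = {1, 4, 5, 7}  B6 = {3, 4, 6, 9}
Tree: B1–B2, B2–B3, B1–B4, B1–B5, B3–B6
Every bag has size at most 4, so the width is 4 − 1 = 3 and tw(G) ≤ 3. For the lower bound, the 4 vertices {1, 4, 5, 7} are pairwise adjacent, and any tree decomposition puts a clique entirely inside one bag — forcing width ≥ 3. The upper and lower bounds meet at 3, so that is the treewidth.

3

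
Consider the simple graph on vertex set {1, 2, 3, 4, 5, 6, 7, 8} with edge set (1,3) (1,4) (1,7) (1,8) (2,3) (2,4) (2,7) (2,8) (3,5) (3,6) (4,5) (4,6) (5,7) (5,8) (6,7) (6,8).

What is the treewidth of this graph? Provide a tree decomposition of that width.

Treewidth 4.
One such decomposition:
Bags: B1 = {1, 2, 5, 6, 7}  B2 = {1, 2, 4, 5, 6}  B3 = {1, 2, 3, 5, 6}  B4 = {1, 2, 5, 6, 8}
Tree: B1–B2, B2–B3, B3–B4

Each bag holds 5 vertices, so the decomposition has width 4, which upper-bounds the treewidth. For the lower bound: the 5 vertex sets {1,7}, {4,5}, {2,3}, {6}, {8} are disjoint, each induces a connected subgraph, and every pair is joined by at least one edge of G. Contracting each set to a single vertex therefore yields K_{5} as a minor, and since treewidth is minor-monotone, tw(G) ≥ tw(K_{5}) = 4. Hence tw(G) = 4 exactly.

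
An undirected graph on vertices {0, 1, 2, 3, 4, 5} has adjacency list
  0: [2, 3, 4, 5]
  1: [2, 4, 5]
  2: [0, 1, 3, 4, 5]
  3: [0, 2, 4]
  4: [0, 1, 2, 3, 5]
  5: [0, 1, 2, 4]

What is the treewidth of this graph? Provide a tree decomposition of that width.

Each bag holds 4 vertices, so the decomposition has width 3, which upper-bounds the treewidth. Conversely, {0, 2, 3, 4} is a clique of size 4, and the vertices of any clique must share a bag in every tree decomposition; so some bag has ≥ 4 vertices and tw(G) ≥ 3. Combining the bounds, tw(G) = 3.

Treewidth 3.
Bags: B1 = {1, 2, 4, 5}  B2 = {0, 2, 4, 5}  B3 = {0, 2, 3, 4}
Tree: B1–B2, B2–B3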